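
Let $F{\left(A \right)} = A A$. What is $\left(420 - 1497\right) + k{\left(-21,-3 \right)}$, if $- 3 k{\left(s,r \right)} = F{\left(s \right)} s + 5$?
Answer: $\frac{6025}{3} \approx 2008.3$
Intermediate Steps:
$F{\left(A \right)} = A^{2}$
$k{\left(s,r \right)} = - \frac{5}{3} - \frac{s^{3}}{3}$ ($k{\left(s,r \right)} = - \frac{s^{2} s + 5}{3} = - \frac{s^{3} + 5}{3} = - \frac{5 + s^{3}}{3} = - \frac{5}{3} - \frac{s^{3}}{3}$)
$\left(420 - 1497\right) + k{\left(-21,-3 \right)} = \left(420 - 1497\right) - \left(\frac{5}{3} + \frac{\left(-21\right)^{3}}{3}\right) = -1077 - - \frac{9256}{3} = -1077 + \left(- \frac{5}{3} + 3087\right) = -1077 + \frac{9256}{3} = \frac{6025}{3}$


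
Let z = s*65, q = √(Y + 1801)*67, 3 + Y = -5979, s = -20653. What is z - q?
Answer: -1342445 - 67*I*√4181 ≈ -1.3424e+6 - 4332.3*I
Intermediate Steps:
Y = -5982 (Y = -3 - 5979 = -5982)
q = 67*I*√4181 (q = √(-5982 + 1801)*67 = √(-4181)*67 = (I*√4181)*67 = 67*I*√4181 ≈ 4332.3*I)
z = -1342445 (z = -20653*65 = -1342445)
z - q = -1342445 - 67*I*√4181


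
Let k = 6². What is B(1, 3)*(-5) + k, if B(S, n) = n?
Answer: 21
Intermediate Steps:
k = 36
B(1, 3)*(-5) + k = 3*(-5) + 36 = -15 + 36 = 21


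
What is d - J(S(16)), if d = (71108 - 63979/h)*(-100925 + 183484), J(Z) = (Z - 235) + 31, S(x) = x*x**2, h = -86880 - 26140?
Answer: 663500661311861/113020 ≈ 5.8706e+9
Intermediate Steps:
h = -113020
S(x) = x**3
J(Z) = -204 + Z (J(Z) = (-235 + Z) + 31 = -204 + Z)
d = 663501101185701/113020 (d = (71108 - 63979/(-113020))*(-100925 + 183484) = (71108 - 63979*(-1/113020))*82559 = (71108 + 63979/113020)*82559 = (8036690139/113020)*82559 = 663501101185701/113020 ≈ 5.8706e+9)
d - J(S(16)) = 663501101185701/113020 - (-204 + 16**3) = 663501101185701/113020 - (-204 + 4096) = 663501101185701/113020 - 1*3892 = 663501101185701/113020 - 3892 = 663500661311861/113020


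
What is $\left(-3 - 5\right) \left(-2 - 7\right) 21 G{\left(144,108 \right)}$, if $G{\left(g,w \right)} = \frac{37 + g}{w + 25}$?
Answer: $\frac{39096}{19} \approx 2057.7$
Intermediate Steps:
$G{\left(g,w \right)} = \frac{37 + g}{25 + w}$
$\left(-3 - 5\right) \left(-2 - 7\right) 21 G{\left(144,108 \right)} = \left(-3 - 5\right) \left(-2 - 7\right) 21 \frac{37 + 144}{25 + 108} = \left(-8\right) \left(-9\right) 21 \cdot \frac{1}{133} \cdot 181 = 72 \cdot 21 \cdot \frac{1}{133} \cdot 181 = 1512 \cdot \frac{181}{133} = \frac{39096}{19}$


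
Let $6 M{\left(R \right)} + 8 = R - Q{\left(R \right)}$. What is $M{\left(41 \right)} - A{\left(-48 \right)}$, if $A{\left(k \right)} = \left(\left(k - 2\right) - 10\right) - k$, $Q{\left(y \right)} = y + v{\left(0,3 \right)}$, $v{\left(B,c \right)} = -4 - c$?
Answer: $\frac{71}{6} \approx 11.833$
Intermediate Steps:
$Q{\left(y \right)} = -7 + y$ ($Q{\left(y \right)} = y - 7 = -7 + y$)
$M{\left(R \right)} = - \frac{1}{6}$ ($M{\left(R \right)} = - \frac{4}{3} + \frac{R - \left(-7 + R\right)}{6} = - \frac{4}{3} + \frac{1}{6} \cdot 7 = - \frac{4}{3} + \frac{7}{6} = - \frac{1}{6}$)
$A{\left(k \right)} = -12$ ($A{\left(k \right)} = \left(\left(-2 + k\right) - 10\right) - k = \left(-12 + k\right) - k = -12$)
$M{\left(41 \right)} - A{\left(-48 \right)} = - \frac{1}{6} - -12 = - \frac{1}{6} + 12 = \frac{71}{6}$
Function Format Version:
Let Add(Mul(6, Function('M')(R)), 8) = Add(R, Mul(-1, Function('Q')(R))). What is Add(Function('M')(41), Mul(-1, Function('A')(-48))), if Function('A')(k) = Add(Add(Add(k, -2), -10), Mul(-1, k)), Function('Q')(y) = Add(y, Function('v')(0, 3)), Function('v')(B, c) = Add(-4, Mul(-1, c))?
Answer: Rational(71, 6) ≈ 11.833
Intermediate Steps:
Function('Q')(y) = Add(-7, y) (Function('Q')(y) = Add(y, Add(-4, Mul(-1, 3))) = Add(y, Add(-4, -3)) = Add(y, -7) = Add(-7, y))
Function('M')(R) = Rational(-1, 6) (Function('M')(R) = Add(Rational(-4, 3), Mul(Rational(1, 6), Add(R, Mul(-1, Add(-7, R))))) = Add(Rational(-4, 3), Mul(Rational(1, 6), Add(R, Add(7, Mul(-1, R))))) = Add(Rational(-4, 3), Mul(Rational(1, 6), 7)) = Add(Rational(-4, 3), Rational(7, 6)) = Rational(-1, 6))
Function('A')(k) = -12 (Function('A')(k) = Add(Add(Add(-2, k), -10), Mul(-1, k)) = Add(Add(-12, k), Mul(-1, k)) = -12)
Add(Function('M')(41), Mul(-1, Function('A')(-48))) = Add(Rational(-1, 6), Mul(-1, -12)) = Add(Rational(-1, 6), 12) = Rational(71, 6)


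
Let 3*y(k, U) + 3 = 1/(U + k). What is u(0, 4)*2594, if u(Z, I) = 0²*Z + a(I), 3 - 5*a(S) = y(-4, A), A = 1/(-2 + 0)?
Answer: 57068/27 ≈ 2113.6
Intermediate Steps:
A = -½ (A = 1/(-2) = -½ ≈ -0.50000)
y(k, U) = -1 + 1/(3*(U + k))
a(S) = 22/27 (a(S) = ⅗ - (⅓ - 1*(-½) - 1*(-4))/(5*(-½ - 4)) = ⅗ - (⅓ + ½ + 4)/(5*(-9/2)) = ⅗ - (-2)*29/(45*6) = ⅗ - ⅕*(-29/27) = ⅗ + 29/135 = 22/27)
u(Z, I) = 22/27 (u(Z, I) = 0²*Z + 22/27 = 0*Z + 22/27 = 0 + 22/27 = 22/27)
u(0, 4)*2594 = (22/27)*2594 = 57068/27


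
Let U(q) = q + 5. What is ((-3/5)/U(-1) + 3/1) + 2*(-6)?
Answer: -183/20 ≈ -9.1500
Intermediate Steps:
U(q) = 5 + q
((-3/5)/U(-1) + 3/1) + 2*(-6) = ((-3/5)/(5 - 1) + 3/1) + 2*(-6) = (-3*1/5/4 + 3*1) - 12 = (-3/5*1/4 + 3) - 12 = (-3/20 + 3) - 12 = 57/20 - 12 = -183/20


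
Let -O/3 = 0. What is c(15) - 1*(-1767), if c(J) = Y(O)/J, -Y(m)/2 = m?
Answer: 1767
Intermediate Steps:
O = 0 (O = -3*0 = 0)
Y(m) = -2*m
c(J) = 0 (c(J) = (-2*0)/J = 0/J = 0)
c(15) - 1*(-1767) = 0 - 1*(-1767) = 0 + 1767 = 1767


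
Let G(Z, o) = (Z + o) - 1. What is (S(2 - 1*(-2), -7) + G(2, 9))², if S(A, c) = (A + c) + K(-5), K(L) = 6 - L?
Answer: 324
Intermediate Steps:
S(A, c) = 11 + A + c (S(A, c) = (A + c) + (6 - 1*(-5)) = (A + c) + (6 + 5) = (A + c) + 11 = 11 + A + c)
G(Z, o) = -1 + Z + o
(S(2 - 1*(-2), -7) + G(2, 9))² = ((11 + (2 - 1*(-2)) - 7) + (-1 + 2 + 9))² = ((11 + (2 + 2) - 7) + 10)² = ((11 + 4 - 7) + 10)² = (8 + 10)² = 18² = 324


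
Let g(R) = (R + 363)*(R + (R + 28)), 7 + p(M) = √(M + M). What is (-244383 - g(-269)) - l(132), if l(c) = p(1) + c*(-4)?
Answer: -195908 - √2 ≈ -1.9591e+5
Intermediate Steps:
p(M) = -7 + √2*√M (p(M) = -7 + √(M + M) = -7 + √(2*M) = -7 + √2*√M)
g(R) = (28 + 2*R)*(363 + R) (g(R) = (363 + R)*(R + (28 + R)) = (363 + R)*(28 + 2*R) = (28 + 2*R)*(363 + R))
l(c) = -7 + √2 - 4*c (l(c) = (-7 + √2*√1) + c*(-4) = (-7 + √2*1) - 4*c = (-7 + √2) - 4*c = -7 + √2 - 4*c)
(-244383 - g(-269)) - l(132) = (-244383 - (10164 + 2*(-269)² + 754*(-269))) - (-7 + √2 - 4*132) = (-244383 - (10164 + 2*72361 - 202826)) - (-7 + √2 - 528) = (-244383 - (10164 + 144722 - 202826)) - (-535 + √2) = (-244383 - 1*(-47940)) + (535 - √2) = (-244383 + 47940) + (535 - √2) = -196443 + (535 - √2) = -195908 - √2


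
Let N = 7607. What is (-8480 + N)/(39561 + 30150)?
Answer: -291/23237 ≈ -0.012523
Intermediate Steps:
(-8480 + N)/(39561 + 30150) = (-8480 + 7607)/(39561 + 30150) = -873/69711 = -873*1/69711 = -291/23237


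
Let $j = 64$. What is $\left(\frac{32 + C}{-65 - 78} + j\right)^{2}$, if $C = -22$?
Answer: $\frac{83576164}{20449} \approx 4087.1$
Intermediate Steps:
$\left(\frac{32 + C}{-65 - 78} + j\right)^{2} = \left(\frac{32 - 22}{-65 - 78} + 64\right)^{2} = \left(\frac{10}{-143} + 64\right)^{2} = \left(10 \left(- \frac{1}{143}\right) + 64\right)^{2} = \left(- \frac{10}{143} + 64\right)^{2} = \left(\frac{9142}{143}\right)^{2} = \frac{83576164}{20449}$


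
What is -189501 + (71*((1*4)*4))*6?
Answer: -182685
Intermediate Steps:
-189501 + (71*((1*4)*4))*6 = -189501 + (71*(4*4))*6 = -189501 + (71*16)*6 = -189501 + 1136*6 = -189501 + 6816 = -182685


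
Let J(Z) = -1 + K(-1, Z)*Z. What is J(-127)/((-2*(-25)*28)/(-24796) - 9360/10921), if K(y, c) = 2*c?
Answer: -2183775642703/61844990 ≈ -35311.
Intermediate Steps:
J(Z) = -1 + 2*Z² (J(Z) = -1 + (2*Z)*Z = -1 + 2*Z²)
J(-127)/((-2*(-25)*28)/(-24796) - 9360/10921) = (-1 + 2*(-127)²)/((-2*(-25)*28)/(-24796) - 9360/10921) = (-1 + 2*16129)/((50*28)*(-1/24796) - 9360*1/10921) = (-1 + 32258)/(1400*(-1/24796) - 9360/10921) = 32257/(-350/6199 - 9360/10921) = 32257/(-61844990/67699279) = 32257*(-67699279/61844990) = -2183775642703/61844990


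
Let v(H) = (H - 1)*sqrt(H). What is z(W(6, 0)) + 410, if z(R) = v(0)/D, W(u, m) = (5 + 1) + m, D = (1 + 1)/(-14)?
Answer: 410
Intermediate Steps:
D = -1/7 (D = 2*(-1/14) = -1/7 ≈ -0.14286)
v(H) = sqrt(H)*(-1 + H) (v(H) = (-1 + H)*sqrt(H) = sqrt(H)*(-1 + H))
W(u, m) = 6 + m
z(R) = 0 (z(R) = (sqrt(0)*(-1 + 0))/(-1/7) = (0*(-1))*(-7) = 0*(-7) = 0)
z(W(6, 0)) + 410 = 0 + 410 = 410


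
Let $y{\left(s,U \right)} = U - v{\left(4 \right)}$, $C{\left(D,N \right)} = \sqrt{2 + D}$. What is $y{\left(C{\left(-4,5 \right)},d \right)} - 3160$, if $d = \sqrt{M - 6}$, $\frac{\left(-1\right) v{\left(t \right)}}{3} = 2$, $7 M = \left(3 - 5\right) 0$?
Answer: $-3154 + i \sqrt{6} \approx -3154.0 + 2.4495 i$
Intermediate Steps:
$M = 0$ ($M = \frac{\left(3 - 5\right) 0}{7} = \frac{\left(-2\right) 0}{7} = \frac{1}{7} \cdot 0 = 0$)
$v{\left(t \right)} = -6$ ($v{\left(t \right)} = \left(-3\right) 2 = -6$)
$d = i \sqrt{6}$ ($d = \sqrt{0 - 6} = \sqrt{-6} = i \sqrt{6} \approx 2.4495 i$)
$y{\left(s,U \right)} = 6 + U$ ($y{\left(s,U \right)} = U - -6 = U + 6 = 6 + U$)
$y{\left(C{\left(-4,5 \right)},d \right)} - 3160 = \left(6 + i \sqrt{6}\right) - 3160 = -3154 + i \sqrt{6}$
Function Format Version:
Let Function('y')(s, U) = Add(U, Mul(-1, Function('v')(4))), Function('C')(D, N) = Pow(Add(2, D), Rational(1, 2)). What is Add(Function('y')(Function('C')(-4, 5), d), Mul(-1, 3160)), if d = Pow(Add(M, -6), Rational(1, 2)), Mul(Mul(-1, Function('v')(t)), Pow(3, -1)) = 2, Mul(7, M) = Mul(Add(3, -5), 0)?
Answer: Add(-3154, Mul(I, Pow(6, Rational(1, 2)))) ≈ Add(-3154.0, Mul(2.4495, I))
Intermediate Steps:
M = 0 (M = Mul(Rational(1, 7), Mul(Add(3, -5), 0)) = Mul(Rational(1, 7), Mul(-2, 0)) = Mul(Rational(1, 7), 0) = 0)
Function('v')(t) = -6 (Function('v')(t) = Mul(-3, 2) = -6)
d = Mul(I, Pow(6, Rational(1, 2))) (d = Pow(Add(0, -6), Rational(1, 2)) = Pow(-6, Rational(1, 2)) = Mul(I, Pow(6, Rational(1, 2))) ≈ Mul(2.4495, I))
Function('y')(s, U) = Add(6, U) (Function('y')(s, U) = Add(U, Mul(-1, -6)) = Add(U, 6) = Add(6, U))
Add(Function('y')(Function('C')(-4, 5), d), Mul(-1, 3160)) = Add(Add(6, Mul(I, Pow(6, Rational(1, 2)))), Mul(-1, 3160)) = Add(Add(6, Mul(I, Pow(6, Rational(1, 2)))), -3160) = Add(-3154, Mul(I, Pow(6, Rational(1, 2))))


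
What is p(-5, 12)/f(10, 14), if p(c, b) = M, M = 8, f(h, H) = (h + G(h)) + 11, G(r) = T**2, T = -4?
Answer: 8/37 ≈ 0.21622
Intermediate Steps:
G(r) = 16 (G(r) = (-4)**2 = 16)
f(h, H) = 27 + h (f(h, H) = (h + 16) + 11 = (16 + h) + 11 = 27 + h)
p(c, b) = 8
p(-5, 12)/f(10, 14) = 8/(27 + 10) = 8/37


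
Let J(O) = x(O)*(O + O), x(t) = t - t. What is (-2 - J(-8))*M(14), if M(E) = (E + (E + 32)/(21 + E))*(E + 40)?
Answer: -57888/35 ≈ -1653.9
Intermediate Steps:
x(t) = 0
J(O) = 0 (J(O) = 0*(O + O) = 0*(2*O) = 0)
M(E) = (40 + E)*(E + (32 + E)/(21 + E)) (M(E) = (E + (32 + E)/(21 + E))*(40 + E) = (40 + E)*(E + (32 + E)/(21 + E)))
(-2 - J(-8))*M(14) = (-2 - 1*0)*((1280 + 14**3 + 62*14**2 + 912*14)/(21 + 14)) = (-2 + 0)*((1280 + 2744 + 62*196 + 12768)/35) = -2*(1280 + 2744 + 12152 + 12768)/35 = -2*28944/35 = -57888/35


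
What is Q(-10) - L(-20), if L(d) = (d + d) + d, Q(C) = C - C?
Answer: 60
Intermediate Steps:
Q(C) = 0
L(d) = 3*d (L(d) = 2*d + d = 3*d)
Q(-10) - L(-20) = 0 - 3*(-20) = 0 - 1*(-60) = 0 + 60 = 60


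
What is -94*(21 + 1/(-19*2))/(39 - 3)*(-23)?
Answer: 861557/684 ≈ 1259.6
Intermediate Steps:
-94*(21 + 1/(-19*2))/(39 - 3)*(-23) = -94*(21 + 1/(-38))/36*(-23) = -94*(21 - 1/38)/36*(-23) = -37459/(19*36)*(-23) = -94*797/1368*(-23) = -37459/684*(-23) = 861557/684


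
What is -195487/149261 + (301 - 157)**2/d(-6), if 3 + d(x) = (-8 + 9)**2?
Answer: -1547733535/149261 ≈ -10369.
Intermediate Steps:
d(x) = -2 (d(x) = -3 + (-8 + 9)**2 = -3 + 1**2 = -3 + 1 = -2)
-195487/149261 + (301 - 157)**2/d(-6) = -195487/149261 + (301 - 157)**2/(-2) = -195487*1/149261 + 144**2*(-1/2) = -195487/149261 + 20736*(-1/2) = -195487/149261 - 10368 = -1547733535/149261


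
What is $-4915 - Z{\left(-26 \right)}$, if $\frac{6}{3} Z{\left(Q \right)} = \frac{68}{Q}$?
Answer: $- \frac{63878}{13} \approx -4913.7$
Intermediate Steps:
$Z{\left(Q \right)} = \frac{34}{Q}$ ($Z{\left(Q \right)} = \frac{68 \frac{1}{Q}}{2} = \frac{34}{Q}$)
$-4915 - Z{\left(-26 \right)} = -4915 - \frac{34}{-26} = -4915 - 34 \left(- \frac{1}{26}\right) = -4915 - - \frac{17}{13} = -4915 + \frac{17}{13} = - \frac{63878}{13}$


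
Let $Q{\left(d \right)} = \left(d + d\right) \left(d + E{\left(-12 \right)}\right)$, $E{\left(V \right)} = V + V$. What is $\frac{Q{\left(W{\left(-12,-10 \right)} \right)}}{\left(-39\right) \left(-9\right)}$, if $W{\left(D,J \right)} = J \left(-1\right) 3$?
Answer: $\frac{40}{39} \approx 1.0256$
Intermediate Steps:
$W{\left(D,J \right)} = - 3 J$ ($W{\left(D,J \right)} = - J 3 = - 3 J$)
$E{\left(V \right)} = 2 V$
$Q{\left(d \right)} = 2 d \left(-24 + d\right)$ ($Q{\left(d \right)} = \left(d + d\right) \left(d + 2 \left(-12\right)\right) = 2 d \left(d - 24\right) = 2 d \left(-24 + d\right)$)
$\frac{Q{\left(W{\left(-12,-10 \right)} \right)}}{\left(-39\right) \left(-9\right)} = \frac{2 \left(\left(-3\right) \left(-10\right)\right) \left(-24 - -30\right)}{\left(-39\right) \left(-9\right)} = \frac{2 \cdot 30 \left(-24 + 30\right)}{351} = 2 \cdot 30 \cdot 6 \cdot \frac{1}{351} = 360 \cdot \frac{1}{351} = \frac{40}{39}$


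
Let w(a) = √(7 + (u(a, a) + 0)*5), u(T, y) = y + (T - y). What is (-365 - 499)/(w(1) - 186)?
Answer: 6696/1441 + 72*√3/1441 ≈ 4.7333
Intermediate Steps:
u(T, y) = T
w(a) = √(7 + 5*a) (w(a) = √(7 + (a + 0)*5) = √(7 + a*5) = √(7 + 5*a))
(-365 - 499)/(w(1) - 186) = (-365 - 499)/(√(7 + 5*1) - 186) = -864/(√(7 + 5) - 186) = -864/(√12 - 186) = -864/(2*√3 - 186) = -864/(-186 + 2*√3)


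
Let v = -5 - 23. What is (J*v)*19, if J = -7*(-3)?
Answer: -11172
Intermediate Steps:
v = -28
J = 21
(J*v)*19 = (21*(-28))*19 = -588*19 = -11172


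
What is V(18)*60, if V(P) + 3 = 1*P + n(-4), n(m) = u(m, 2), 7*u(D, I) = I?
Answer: 6420/7 ≈ 917.14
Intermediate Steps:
u(D, I) = I/7
n(m) = 2/7 (n(m) = (1/7)*2 = 2/7)
V(P) = -19/7 + P (V(P) = -3 + (1*P + 2/7) = -3 + (P + 2/7) = -3 + (2/7 + P) = -19/7 + P)
V(18)*60 = (-19/7 + 18)*60 = (107/7)*60 = 6420/7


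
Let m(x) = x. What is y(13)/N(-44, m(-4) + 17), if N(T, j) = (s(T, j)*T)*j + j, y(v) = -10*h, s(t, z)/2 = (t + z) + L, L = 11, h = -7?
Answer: 70/22893 ≈ 0.0030577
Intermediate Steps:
s(t, z) = 22 + 2*t + 2*z (s(t, z) = 2*((t + z) + 11) = 2*(11 + t + z) = 22 + 2*t + 2*z)
y(v) = 70 (y(v) = -10*(-7) = 70)
N(T, j) = j + T*j*(22 + 2*T + 2*j) (N(T, j) = ((22 + 2*T + 2*j)*T)*j + j = (T*(22 + 2*T + 2*j))*j + j = T*j*(22 + 2*T + 2*j) + j = j + T*j*(22 + 2*T + 2*j))
y(13)/N(-44, m(-4) + 17) = 70/(((-4 + 17)*(1 + 2*(-44)*(11 - 44 + (-4 + 17))))) = 70/((13*(1 + 2*(-44)*(11 - 44 + 13)))) = 70/((13*(1 + 2*(-44)*(-20)))) = 70/((13*(1 + 1760))) = 70/((13*1761)) = 70/22893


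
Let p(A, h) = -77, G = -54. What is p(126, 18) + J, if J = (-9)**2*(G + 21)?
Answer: -2750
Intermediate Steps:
J = -2673 (J = (-9)**2*(-54 + 21) = 81*(-33) = -2673)
p(126, 18) + J = -77 - 2673 = -2750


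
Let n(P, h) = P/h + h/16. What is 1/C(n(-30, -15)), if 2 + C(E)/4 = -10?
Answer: -1/48 ≈ -0.020833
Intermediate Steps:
n(P, h) = h/16 + P/h (n(P, h) = P/h + h*(1/16) = P/h + h/16 = h/16 + P/h)
C(E) = -48 (C(E) = -8 + 4*(-10) = -8 - 40 = -48)
1/C(n(-30, -15)) = 1/(-48) = -1/48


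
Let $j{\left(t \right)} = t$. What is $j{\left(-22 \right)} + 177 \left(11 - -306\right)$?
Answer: $56087$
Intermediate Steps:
$j{\left(-22 \right)} + 177 \left(11 - -306\right) = -22 + 177 \left(11 - -306\right) = -22 + 177 \left(11 + 306\right) = -22 + 177 \cdot 317 = -22 + 56109 = 56087$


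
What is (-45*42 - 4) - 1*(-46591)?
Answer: 44697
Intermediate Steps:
(-45*42 - 4) - 1*(-46591) = (-1890 - 4) + 46591 = -1894 + 46591 = 44697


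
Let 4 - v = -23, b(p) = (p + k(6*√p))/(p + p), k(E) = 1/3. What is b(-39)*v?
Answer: 174/13 ≈ 13.385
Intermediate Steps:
k(E) = ⅓
b(p) = (⅓ + p)/(2*p) (b(p) = (p + ⅓)/(p + p) = (⅓ + p)/((2*p)) = (⅓ + p)*(1/(2*p)) = (⅓ + p)/(2*p))
v = 27 (v = 4 - 1*(-23) = 4 + 23 = 27)
b(-39)*v = ((⅙)*(1 + 3*(-39))/(-39))*27 = ((⅙)*(-1/39)*(1 - 117))*27 = ((⅙)*(-1/39)*(-116))*27 = (58/117)*27 = 174/13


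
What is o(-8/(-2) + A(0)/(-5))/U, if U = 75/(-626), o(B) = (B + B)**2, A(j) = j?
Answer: -40064/75 ≈ -534.19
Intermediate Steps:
o(B) = 4*B**2 (o(B) = (2*B)**2 = 4*B**2)
U = -75/626 (U = 75*(-1/626) = -75/626 ≈ -0.11981)
o(-8/(-2) + A(0)/(-5))/U = (4*(-8/(-2) + 0/(-5))**2)/(-75/626) = (4*(-8*(-1/2) + 0*(-1/5))**2)*(-626/75) = (4*(4 + 0)**2)*(-626/75) = (4*4**2)*(-626/75) = (4*16)*(-626/75) = 64*(-626/75) = -40064/75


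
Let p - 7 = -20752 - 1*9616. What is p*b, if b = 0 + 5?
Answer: -151805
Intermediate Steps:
p = -30361 (p = 7 + (-20752 - 1*9616) = 7 + (-20752 - 9616) = 7 - 30368 = -30361)
b = 5
p*b = -30361*5 = -151805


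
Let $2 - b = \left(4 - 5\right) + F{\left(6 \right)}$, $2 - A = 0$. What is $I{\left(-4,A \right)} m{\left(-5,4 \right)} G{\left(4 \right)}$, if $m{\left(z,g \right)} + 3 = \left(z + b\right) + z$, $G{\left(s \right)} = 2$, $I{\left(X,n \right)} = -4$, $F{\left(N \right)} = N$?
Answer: $128$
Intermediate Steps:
$A = 2$ ($A = 2 - 0 = 2 + 0 = 2$)
$b = -3$ ($b = 2 - \left(\left(4 - 5\right) + 6\right) = 2 - \left(-1 + 6\right) = 2 - 5 = -3$)
$m{\left(z,g \right)} = -6 + 2 z$ ($m{\left(z,g \right)} = -3 + \left(\left(z - 3\right) + z\right) = -3 + \left(\left(-3 + z\right) + z\right) = -3 + \left(-3 + 2 z\right) = -6 + 2 z$)
$I{\left(-4,A \right)} m{\left(-5,4 \right)} G{\left(4 \right)} = - 4 \left(-6 + 2 \left(-5\right)\right) 2 = - 4 \left(-6 - 10\right) 2 = \left(-4\right) \left(-16\right) 2 = 64 \cdot 2 = 128$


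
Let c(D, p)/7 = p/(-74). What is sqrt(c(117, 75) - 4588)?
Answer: I*sqrt(25162738)/74 ≈ 67.787*I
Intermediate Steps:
c(D, p) = -7*p/74 (c(D, p) = 7*(p/(-74)) = 7*(p*(-1/74)) = 7*(-p/74) = -7*p/74)
sqrt(c(117, 75) - 4588) = sqrt(-7/74*75 - 4588) = sqrt(-525/74 - 4588) = sqrt(-340037/74) = I*sqrt(25162738)/74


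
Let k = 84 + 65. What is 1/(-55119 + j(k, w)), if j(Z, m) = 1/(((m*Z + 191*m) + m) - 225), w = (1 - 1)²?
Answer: -225/12401776 ≈ -1.8143e-5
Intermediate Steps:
k = 149
w = 0 (w = 0² = 0)
j(Z, m) = 1/(-225 + 192*m + Z*m) (j(Z, m) = 1/(((Z*m + 191*m) + m) - 225) = 1/(((191*m + Z*m) + m) - 225) = 1/((192*m + Z*m) - 225) = 1/(-225 + 192*m + Z*m))
1/(-55119 + j(k, w)) = 1/(-55119 + 1/(-225 + 192*0 + 149*0)) = 1/(-55119 + 1/(-225 + 0 + 0)) = 1/(-55119 + 1/(-225)) = 1/(-55119 - 1/225) = 1/(-12401776/225) = -225/12401776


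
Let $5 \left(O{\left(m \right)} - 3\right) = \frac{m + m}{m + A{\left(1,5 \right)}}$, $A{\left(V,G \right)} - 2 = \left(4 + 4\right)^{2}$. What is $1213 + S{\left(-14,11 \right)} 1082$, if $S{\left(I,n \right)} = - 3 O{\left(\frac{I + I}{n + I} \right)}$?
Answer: $- \frac{4907513}{565} \approx -8685.9$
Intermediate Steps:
$A{\left(V,G \right)} = 66$ ($A{\left(V,G \right)} = 2 + \left(4 + 4\right)^{2} = 2 + 8^{2} = 2 + 64 = 66$)
$O{\left(m \right)} = 3 + \frac{2 m}{5 \left(66 + m\right)}$ ($O{\left(m \right)} = 3 + \frac{\left(m + m\right) \frac{1}{m + 66}}{5} = 3 + \frac{2 m \frac{1}{66 + m}}{5} = 3 + \frac{2 m}{5 \left(66 + m\right)}$)
$S{\left(I,n \right)} = - \frac{3 \left(990 + \frac{34 I}{I + n}\right)}{5 \left(66 + \frac{2 I}{I + n}\right)}$ ($S{\left(I,n \right)} = - 3 \frac{990 + 17 \frac{I + I}{n + I}}{5 \left(66 + \frac{I + I}{n + I}\right)} = - 3 \frac{990 + 17 \frac{2 I}{I + n}}{5 \left(66 + \frac{2 I}{I + n}\right)} = - 3 \frac{990 + \frac{34 I}{I + n}}{5 \left(66 + \frac{2 I}{I + n}\right)} = - \frac{3 \left(990 + \frac{34 I}{I + n}\right)}{5 \left(66 + \frac{2 I}{I + n}\right)}$)
$1213 + S{\left(-14,11 \right)} 1082 = 1213 + - \frac{1485 \cdot 11 + 1536 \left(-14\right)}{165 \cdot 11 + 170 \left(-14\right)} 1082 = 1213 + - \frac{16335 - 21504}{1815 - 2380} \cdot 1082 = 1213 + \left(-1\right) \frac{1}{-565} \left(-5169\right) 1082 = 1213 + \left(-1\right) \left(- \frac{1}{565}\right) \left(-5169\right) 1082 = 1213 - \frac{5592858}{565} = - \frac{4907513}{565}$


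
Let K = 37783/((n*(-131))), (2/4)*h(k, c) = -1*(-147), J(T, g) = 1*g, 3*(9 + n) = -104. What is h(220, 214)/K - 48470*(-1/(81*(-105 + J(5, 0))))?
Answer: 2494435976/64268883 ≈ 38.813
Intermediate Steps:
n = -131/3 (n = -9 + (⅓)*(-104) = -9 - 104/3 = -131/3 ≈ -43.667)
J(T, g) = g
h(k, c) = 294 (h(k, c) = 2*(-1*(-147)) = 2*147 = 294)
K = 113349/17161 (K = 37783/((-131/3*(-131))) = 37783/(17161/3) = 37783*(3/17161) = 113349/17161 ≈ 6.6050)
h(220, 214)/K - 48470*(-1/(81*(-105 + J(5, 0)))) = 294/(113349/17161) - 48470*(-1/(81*(-105 + 0))) = 294*(17161/113349) - 48470/((-81*(-105))) = 1681778/37783 - 48470/8505 = 1681778/37783 - 48470*1/8505 = 1681778/37783 - 9694/1701 = 2494435976/64268883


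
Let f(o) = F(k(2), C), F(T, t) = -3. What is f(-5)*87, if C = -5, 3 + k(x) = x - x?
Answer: -261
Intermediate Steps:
k(x) = -3 (k(x) = -3 + (x - x) = -3 + 0 = -3)
f(o) = -3
f(-5)*87 = -3*87 = -261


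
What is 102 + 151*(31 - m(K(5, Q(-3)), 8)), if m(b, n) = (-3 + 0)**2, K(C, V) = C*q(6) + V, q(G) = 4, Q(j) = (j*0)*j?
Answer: 3424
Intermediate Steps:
Q(j) = 0 (Q(j) = 0*j = 0)
K(C, V) = V + 4*C (K(C, V) = C*4 + V = 4*C + V = V + 4*C)
m(b, n) = 9 (m(b, n) = (-3)**2 = 9)
102 + 151*(31 - m(K(5, Q(-3)), 8)) = 102 + 151*(31 - 1*9) = 102 + 151*(31 - 9) = 102 + 151*22 = 102 + 3322 = 3424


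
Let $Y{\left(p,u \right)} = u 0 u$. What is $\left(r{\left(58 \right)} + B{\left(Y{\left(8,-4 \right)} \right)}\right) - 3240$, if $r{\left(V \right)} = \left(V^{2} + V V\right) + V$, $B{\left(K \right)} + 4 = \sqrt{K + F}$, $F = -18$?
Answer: $3542 + 3 i \sqrt{2} \approx 3542.0 + 4.2426 i$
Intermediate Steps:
$Y{\left(p,u \right)} = 0$ ($Y{\left(p,u \right)} = 0 u = 0$)
$B{\left(K \right)} = -4 + \sqrt{-18 + K}$ ($B{\left(K \right)} = -4 + \sqrt{K - 18} = -4 + \sqrt{-18 + K}$)
$r{\left(V \right)} = V + 2 V^{2}$ ($r{\left(V \right)} = \left(V^{2} + V^{2}\right) + V = 2 V^{2} + V = V + 2 V^{2}$)
$\left(r{\left(58 \right)} + B{\left(Y{\left(8,-4 \right)} \right)}\right) - 3240 = \left(58 \left(1 + 2 \cdot 58\right) - \left(4 - \sqrt{-18 + 0}\right)\right) - 3240 = \left(58 \left(1 + 116\right) - \left(4 - \sqrt{-18}\right)\right) - 3240 = \left(58 \cdot 117 - \left(4 - 3 i \sqrt{2}\right)\right) - 3240 = \left(6786 - \left(4 - 3 i \sqrt{2}\right)\right) - 3240 = \left(6782 + 3 i \sqrt{2}\right) - 3240 = 3542 + 3 i \sqrt{2}$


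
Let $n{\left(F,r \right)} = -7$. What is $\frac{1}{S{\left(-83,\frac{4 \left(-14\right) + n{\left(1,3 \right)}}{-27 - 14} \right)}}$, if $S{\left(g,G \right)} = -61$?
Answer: $- \frac{1}{61} \approx -0.016393$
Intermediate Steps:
$\frac{1}{S{\left(-83,\frac{4 \left(-14\right) + n{\left(1,3 \right)}}{-27 - 14} \right)}} = \frac{1}{-61} = - \frac{1}{61}$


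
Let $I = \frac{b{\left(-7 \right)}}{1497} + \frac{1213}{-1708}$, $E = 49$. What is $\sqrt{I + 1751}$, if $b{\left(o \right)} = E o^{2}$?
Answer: $\frac{\sqrt{2863301558905137}}{1278438} \approx 41.856$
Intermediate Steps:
$b{\left(o \right)} = 49 o^{2}$
$I = \frac{2285047}{2556876}$ ($I = \frac{49 \left(-7\right)^{2}}{1497} + \frac{1213}{-1708} = 49 \cdot 49 \cdot \frac{1}{1497} + 1213 \left(- \frac{1}{1708}\right) = 2401 \cdot \frac{1}{1497} - \frac{1213}{1708} = \frac{2401}{1497} - \frac{1213}{1708} = \frac{2285047}{2556876} \approx 0.89369$)
$\sqrt{I + 1751} = \sqrt{\frac{2285047}{2556876} + 1751} = \sqrt{\frac{4479374923}{2556876}} = \frac{\sqrt{2863301558905137}}{1278438}$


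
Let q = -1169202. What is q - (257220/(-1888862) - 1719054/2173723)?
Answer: -2400289580000289522/2052931386613 ≈ -1.1692e+6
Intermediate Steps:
q - (257220/(-1888862) - 1719054/2173723) = -1169202 - (257220/(-1888862) - 1719054/2173723) = -1169202 - (257220*(-1/1888862) - 1719054*1/2173723) = -1169202 - (-128610/944431 - 1719054/2173723) = -1169202 - 1*(-1903090403304/2052931386613) = -1169202 + 1903090403304/2052931386613 = -2400289580000289522/2052931386613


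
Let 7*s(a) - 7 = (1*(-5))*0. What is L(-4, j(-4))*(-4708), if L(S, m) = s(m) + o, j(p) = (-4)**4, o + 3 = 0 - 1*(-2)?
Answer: 0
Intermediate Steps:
s(a) = 1 (s(a) = 1 + ((1*(-5))*0)/7 = 1 + (-5*0)/7 = 1 + (1/7)*0 = 1 + 0 = 1)
o = -1 (o = -3 + (0 - 1*(-2)) = -3 + (0 + 2) = -3 + 2 = -1)
j(p) = 256
L(S, m) = 0 (L(S, m) = 1 - 1 = 0)
L(-4, j(-4))*(-4708) = 0*(-4708) = 0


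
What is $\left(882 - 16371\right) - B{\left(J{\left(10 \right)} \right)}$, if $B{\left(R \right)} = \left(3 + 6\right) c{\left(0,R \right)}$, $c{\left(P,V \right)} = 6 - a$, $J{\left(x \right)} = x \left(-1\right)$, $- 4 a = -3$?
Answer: $- \frac{62145}{4} \approx -15536.0$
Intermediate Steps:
$a = \frac{3}{4}$ ($a = \left(- \frac{1}{4}\right) \left(-3\right) = \frac{3}{4} \approx 0.75$)
$J{\left(x \right)} = - x$
$c{\left(P,V \right)} = \frac{21}{4}$ ($c{\left(P,V \right)} = 6 - \frac{3}{4} = \frac{21}{4}$)
$B{\left(R \right)} = \frac{189}{4}$ ($B{\left(R \right)} = \left(3 + 6\right) \frac{21}{4} = 9 \cdot \frac{21}{4} = \frac{189}{4}$)
$\left(882 - 16371\right) - B{\left(J{\left(10 \right)} \right)} = \left(882 - 16371\right) - \frac{189}{4} = -15489 - \frac{189}{4} = - \frac{62145}{4}$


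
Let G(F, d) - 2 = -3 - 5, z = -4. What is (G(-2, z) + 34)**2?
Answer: 784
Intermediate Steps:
G(F, d) = -6 (G(F, d) = 2 + (-3 - 5) = 2 - 8 = -6)
(G(-2, z) + 34)**2 = (-6 + 34)**2 = 28**2 = 784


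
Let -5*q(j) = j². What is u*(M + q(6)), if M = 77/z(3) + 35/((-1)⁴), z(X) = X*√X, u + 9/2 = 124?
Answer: 33221/10 + 18403*√3/18 ≈ 5092.9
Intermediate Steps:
u = 239/2 (u = -9/2 + 124 = 239/2 ≈ 119.50)
z(X) = X^(3/2)
q(j) = -j²/5
M = 35 + 77*√3/9 (M = 77/(3^(3/2)) + 35/((-1)⁴) = 77/((3*√3)) + 35/1 = 77*(√3/9) + 35*1 = 77*√3/9 + 35 = 35 + 77*√3/9 ≈ 49.819)
u*(M + q(6)) = 239*((35 + 77*√3/9) - ⅕*6²)/2 = 239*((35 + 77*√3/9) - ⅕*36)/2 = 239*((35 + 77*√3/9) - 36/5)/2 = 239*(139/5 + 77*√3/9)/2 = 33221/10 + 18403*√3/18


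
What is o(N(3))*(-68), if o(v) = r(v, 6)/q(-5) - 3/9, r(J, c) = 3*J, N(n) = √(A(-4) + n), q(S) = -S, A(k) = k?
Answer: 68/3 - 204*I/5 ≈ 22.667 - 40.8*I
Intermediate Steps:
N(n) = √(-4 + n)
o(v) = -⅓ + 3*v/5 (o(v) = (3*v)/((-1*(-5))) - 3/9 = (3*v)/5 - 3*⅑ = (3*v)*(⅕) - ⅓ = 3*v/5 - ⅓ = -⅓ + 3*v/5)
o(N(3))*(-68) = (-⅓ + 3*√(-4 + 3)/5)*(-68) = (-⅓ + 3*√(-1)/5)*(-68) = (-⅓ + 3*I/5)*(-68) = 68/3 - 204*I/5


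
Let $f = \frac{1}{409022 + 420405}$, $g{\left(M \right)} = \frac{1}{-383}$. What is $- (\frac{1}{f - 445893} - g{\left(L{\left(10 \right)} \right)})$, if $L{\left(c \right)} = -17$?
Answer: $- \frac{369518022769}{141647070537730} \approx -0.0026087$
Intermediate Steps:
$g{\left(M \right)} = - \frac{1}{383}$
$f = \frac{1}{829427} \approx 1.2057 \cdot 10^{-6}$
$- (\frac{1}{f - 445893} - g{\left(L{\left(10 \right)} \right)}) = - (\frac{1}{\frac{1}{829427} - 445893} - - \frac{1}{383}) = - (\frac{1}{- \frac{369835693310}{829427}} + \frac{1}{383}) = - (- \frac{829427}{369835693310} + \frac{1}{383}) = \left(-1\right) \frac{369518022769}{141647070537730} = - \frac{369518022769}{141647070537730}$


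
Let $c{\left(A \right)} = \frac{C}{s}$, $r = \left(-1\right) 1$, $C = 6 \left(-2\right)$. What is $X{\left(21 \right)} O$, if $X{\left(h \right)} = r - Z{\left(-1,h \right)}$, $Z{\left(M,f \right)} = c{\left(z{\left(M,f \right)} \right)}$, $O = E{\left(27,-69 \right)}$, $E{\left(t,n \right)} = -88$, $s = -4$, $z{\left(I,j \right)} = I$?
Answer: $352$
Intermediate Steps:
$C = -12$
$r = -1$
$c{\left(A \right)} = 3$ ($c{\left(A \right)} = - \frac{12}{-4} = \left(-12\right) \left(- \frac{1}{4}\right) = 3$)
$O = -88$
$Z{\left(M,f \right)} = 3$
$X{\left(h \right)} = -4$ ($X{\left(h \right)} = -1 - 3 = -4$)
$X{\left(21 \right)} O = \left(-4\right) \left(-88\right) = 352$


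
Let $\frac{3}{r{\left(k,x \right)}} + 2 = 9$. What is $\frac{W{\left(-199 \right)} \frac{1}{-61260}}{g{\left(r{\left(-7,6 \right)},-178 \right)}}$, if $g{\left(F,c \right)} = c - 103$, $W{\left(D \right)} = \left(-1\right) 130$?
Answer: $- \frac{13}{1721406} \approx -7.552 \cdot 10^{-6}$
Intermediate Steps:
$r{\left(k,x \right)} = \frac{3}{7}$ ($r{\left(k,x \right)} = \frac{3}{-2 + 9} = \frac{3}{7}$)
$W{\left(D \right)} = -130$
$g{\left(F,c \right)} = -103 + c$ ($g{\left(F,c \right)} = c - 103 = -103 + c$)
$\frac{W{\left(-199 \right)} \frac{1}{-61260}}{g{\left(r{\left(-7,6 \right)},-178 \right)}} = \frac{\left(-130\right) \frac{1}{-61260}}{-103 - 178} = \frac{\left(-130\right) \left(- \frac{1}{61260}\right)}{-281} = \frac{13}{6126} \left(- \frac{1}{281}\right) = - \frac{13}{1721406}$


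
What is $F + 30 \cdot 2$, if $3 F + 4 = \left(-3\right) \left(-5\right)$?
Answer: $\frac{191}{3} \approx 63.667$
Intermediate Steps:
$F = \frac{11}{3}$ ($F = - \frac{4}{3} + \frac{\left(-3\right) \left(-5\right)}{3} = - \frac{4}{3} + \frac{1}{3} \cdot 15 = - \frac{4}{3} + 5 = \frac{11}{3} \approx 3.6667$)
$F + 30 \cdot 2 = \frac{11}{3} + 30 \cdot 2 = \frac{11}{3} + 60 = \frac{191}{3}$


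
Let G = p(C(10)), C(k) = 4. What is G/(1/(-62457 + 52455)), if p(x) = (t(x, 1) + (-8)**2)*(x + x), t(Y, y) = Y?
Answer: -5441088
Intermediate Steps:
p(x) = 2*x*(64 + x) (p(x) = (x + (-8)**2)*(x + x) = (x + 64)*(2*x) = (64 + x)*(2*x) = 2*x*(64 + x))
G = 544 (G = 2*4*(64 + 4) = 2*4*68 = 544)
G/(1/(-62457 + 52455)) = 544/(1/(-62457 + 52455)) = 544/(1/(-10002)) = 544/(-1/10002) = 544*(-10002) = -5441088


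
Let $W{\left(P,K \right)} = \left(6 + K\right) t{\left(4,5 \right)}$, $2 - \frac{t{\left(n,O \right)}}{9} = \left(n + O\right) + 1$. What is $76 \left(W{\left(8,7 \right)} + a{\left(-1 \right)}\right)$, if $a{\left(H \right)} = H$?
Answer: $-71212$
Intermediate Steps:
$t{\left(n,O \right)} = 9 - 9 O - 9 n$ ($t{\left(n,O \right)} = 18 - 9 \left(\left(n + O\right) + 1\right) = 18 - 9 \left(\left(O + n\right) + 1\right) = 18 - 9 \left(1 + O + n\right) = 18 - \left(9 + 9 O + 9 n\right) = 9 - 9 O - 9 n$)
$W{\left(P,K \right)} = -432 - 72 K$ ($W{\left(P,K \right)} = \left(6 + K\right) \left(9 - 45 - 36\right) = \left(6 + K\right) \left(-72\right) = -432 - 72 K$)
$76 \left(W{\left(8,7 \right)} + a{\left(-1 \right)}\right) = 76 \left(\left(-432 - 504\right) - 1\right) = 76 \left(-936 - 1\right) = 76 \left(-937\right) = -71212$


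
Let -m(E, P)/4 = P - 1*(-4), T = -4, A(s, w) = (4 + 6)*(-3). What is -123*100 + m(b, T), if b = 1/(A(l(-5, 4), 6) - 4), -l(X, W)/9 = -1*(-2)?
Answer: -12300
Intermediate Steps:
l(X, W) = -18 (l(X, W) = -(-9)*(-2) = -9*2 = -18)
A(s, w) = -30 (A(s, w) = 10*(-3) = -30)
b = -1/34 (b = 1/(-30 - 4) = 1/(-34) = -1/34 ≈ -0.029412)
m(E, P) = -16 - 4*P (m(E, P) = -4*(P - 1*(-4)) = -4*(P + 4) = -4*(4 + P) = -16 - 4*P)
-123*100 + m(b, T) = -123*100 + (-16 - 4*(-4)) = -12300 + (-16 + 16) = -12300 + 0 = -12300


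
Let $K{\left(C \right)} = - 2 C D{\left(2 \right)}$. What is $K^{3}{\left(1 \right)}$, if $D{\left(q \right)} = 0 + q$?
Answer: $-64$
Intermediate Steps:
$D{\left(q \right)} = q$
$K{\left(C \right)} = - 4 C$ ($K{\left(C \right)} = - 2 C 2 = - 4 C$)
$K^{3}{\left(1 \right)} = \left(\left(-4\right) 1\right)^{3} = \left(-4\right)^{3} = -64$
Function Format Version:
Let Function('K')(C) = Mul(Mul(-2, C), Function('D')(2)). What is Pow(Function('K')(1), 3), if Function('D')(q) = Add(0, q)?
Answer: -64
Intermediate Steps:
Function('D')(q) = q
Function('K')(C) = Mul(-4, C) (Function('K')(C) = Mul(Mul(-2, C), 2) = Mul(-4, C))
Pow(Function('K')(1), 3) = Pow(Mul(-4, 1), 3) = Pow(-4, 3) = -64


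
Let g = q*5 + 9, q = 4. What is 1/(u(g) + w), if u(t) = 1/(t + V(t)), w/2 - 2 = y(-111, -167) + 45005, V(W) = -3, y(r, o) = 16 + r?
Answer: 26/2335425 ≈ 1.1133e-5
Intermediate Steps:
g = 29 (g = 4*5 + 9 = 20 + 9 = 29)
w = 89824 (w = 4 + 2*((16 - 111) + 45005) = 4 + 2*(-95 + 45005) = 4 + 2*44910 = 4 + 89820 = 89824)
u(t) = 1/(-3 + t) (u(t) = 1/(t - 3) = 1/(-3 + t))
1/(u(g) + w) = 1/(1/(-3 + 29) + 89824) = 1/(1/26 + 89824) = 1/(2335425/26) = 26/2335425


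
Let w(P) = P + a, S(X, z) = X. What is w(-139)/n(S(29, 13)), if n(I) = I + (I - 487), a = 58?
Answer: 27/143 ≈ 0.18881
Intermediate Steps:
n(I) = -487 + 2*I (n(I) = I + (-487 + I) = -487 + 2*I)
w(P) = 58 + P (w(P) = P + 58 = 58 + P)
w(-139)/n(S(29, 13)) = (58 - 139)/(-487 + 2*29) = -81/(-487 + 58) = -81/(-429) = -81*(-1/429) = 27/143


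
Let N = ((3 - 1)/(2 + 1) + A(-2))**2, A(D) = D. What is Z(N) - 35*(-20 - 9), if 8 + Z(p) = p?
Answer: 9079/9 ≈ 1008.8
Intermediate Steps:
N = 16/9 (N = ((3 - 1)/(2 + 1) - 2)**2 = (2/3 - 2)**2 = (-4/3)**2 = 16/9 ≈ 1.7778)
Z(p) = -8 + p
Z(N) - 35*(-20 - 9) = (-8 + 16/9) - 35*(-20 - 9) = -56/9 - 35*(-29) = -56/9 + 1015 = 9079/9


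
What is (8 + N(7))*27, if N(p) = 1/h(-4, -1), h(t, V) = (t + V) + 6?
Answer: 243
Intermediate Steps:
h(t, V) = 6 + V + t (h(t, V) = (V + t) + 6 = 6 + V + t)
N(p) = 1 (N(p) = 1/(6 - 1 - 4) = 1/1 = 1)
(8 + N(7))*27 = (8 + 1)*27 = 9*27 = 243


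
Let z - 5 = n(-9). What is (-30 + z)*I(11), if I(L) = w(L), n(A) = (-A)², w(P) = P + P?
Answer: 1232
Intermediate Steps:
w(P) = 2*P
n(A) = A²
I(L) = 2*L
z = 86 (z = 5 + (-9)² = 5 + 81 = 86)
(-30 + z)*I(11) = (-30 + 86)*(2*11) = 56*22 = 1232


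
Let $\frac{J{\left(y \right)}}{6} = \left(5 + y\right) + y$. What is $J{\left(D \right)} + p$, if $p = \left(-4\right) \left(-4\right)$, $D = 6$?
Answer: $118$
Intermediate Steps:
$p = 16$
$J{\left(y \right)} = 30 + 12 y$ ($J{\left(y \right)} = 6 \left(\left(5 + y\right) + y\right) = 6 \left(5 + 2 y\right) = 30 + 12 y$)
$J{\left(D \right)} + p = \left(30 + 12 \cdot 6\right) + 16 = \left(30 + 72\right) + 16 = 102 + 16 = 118$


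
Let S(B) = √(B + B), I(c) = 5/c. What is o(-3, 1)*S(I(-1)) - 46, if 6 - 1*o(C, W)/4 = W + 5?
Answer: -46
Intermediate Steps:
o(C, W) = 4 - 4*W (o(C, W) = 24 - 4*(W + 5) = 24 - 4*(5 + W) = 24 + (-20 - 4*W) = 4 - 4*W)
S(B) = √2*√B (S(B) = √(2*B) = √2*√B)
o(-3, 1)*S(I(-1)) - 46 = (4 - 4*1)*(√2*√(5/(-1))) - 46 = (4 - 4)*(√2*√(5*(-1))) - 46 = 0*(√2*√(-5)) - 46 = 0*(√2*(I*√5)) - 46 = 0*(I*√10) - 46 = 0 - 46 = -46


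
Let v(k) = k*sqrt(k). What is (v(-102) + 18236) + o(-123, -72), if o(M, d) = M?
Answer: 18113 - 102*I*sqrt(102) ≈ 18113.0 - 1030.2*I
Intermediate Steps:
v(k) = k**(3/2)
(v(-102) + 18236) + o(-123, -72) = ((-102)**(3/2) + 18236) - 123 = (-102*I*sqrt(102) + 18236) - 123 = (18236 - 102*I*sqrt(102)) - 123 = 18113 - 102*I*sqrt(102)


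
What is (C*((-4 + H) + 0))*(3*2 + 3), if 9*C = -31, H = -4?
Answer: 248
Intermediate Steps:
C = -31/9 (C = (⅑)*(-31) = -31/9 ≈ -3.4444)
(C*((-4 + H) + 0))*(3*2 + 3) = (-31*((-4 - 4) + 0)/9)*(3*2 + 3) = (-31*(-8 + 0)/9)*(6 + 3) = -31/9*(-8)*9 = (248/9)*9 = 248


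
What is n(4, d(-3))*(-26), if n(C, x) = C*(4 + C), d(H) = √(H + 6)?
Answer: -832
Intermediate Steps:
d(H) = √(6 + H)
n(4, d(-3))*(-26) = (4*(4 + 4))*(-26) = (4*8)*(-26) = 32*(-26) = -832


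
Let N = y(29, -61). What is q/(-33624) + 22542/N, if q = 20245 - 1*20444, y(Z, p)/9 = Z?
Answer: 84222683/975096 ≈ 86.374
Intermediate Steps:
y(Z, p) = 9*Z
N = 261 (N = 9*29 = 261)
q = -199 (q = 20245 - 20444 = -199)
q/(-33624) + 22542/N = -199/(-33624) + 22542/261 = -199*(-1/33624) + 22542*(1/261) = 199/33624 + 7514/87 = 84222683/975096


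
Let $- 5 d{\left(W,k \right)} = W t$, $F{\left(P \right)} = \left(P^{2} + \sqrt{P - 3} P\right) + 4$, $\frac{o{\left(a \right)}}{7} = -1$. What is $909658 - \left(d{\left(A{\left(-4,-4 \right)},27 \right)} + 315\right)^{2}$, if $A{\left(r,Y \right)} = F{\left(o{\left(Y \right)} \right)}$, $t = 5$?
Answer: $841504 - 3668 i \sqrt{10} \approx 8.415 \cdot 10^{5} - 11599.0 i$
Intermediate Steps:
$o{\left(a \right)} = -7$ ($o{\left(a \right)} = 7 \left(-1\right) = -7$)
$F{\left(P \right)} = 4 + P^{2} + P \sqrt{-3 + P}$ ($F{\left(P \right)} = \left(P^{2} + \sqrt{-3 + P} P\right) + 4 = \left(P^{2} + P \sqrt{-3 + P}\right) + 4 = 4 + P^{2} + P \sqrt{-3 + P}$)
$A{\left(r,Y \right)} = 53 - 7 i \sqrt{10}$ ($A{\left(r,Y \right)} = 4 + \left(-7\right)^{2} - 7 \sqrt{-3 - 7} = 4 + 49 - 7 \sqrt{-10} = 4 + 49 - 7 i \sqrt{10} = 53 - 7 i \sqrt{10}$)
$d{\left(W,k \right)} = - W$ ($d{\left(W,k \right)} = - \frac{W 5}{5} = - \frac{5 W}{5} = - W$)
$909658 - \left(d{\left(A{\left(-4,-4 \right)},27 \right)} + 315\right)^{2} = 909658 - \left(- (53 - 7 i \sqrt{10}) + 315\right)^{2} = 909658 - \left(\left(-53 + 7 i \sqrt{10}\right) + 315\right)^{2} = 909658 - \left(262 + 7 i \sqrt{10}\right)^{2}$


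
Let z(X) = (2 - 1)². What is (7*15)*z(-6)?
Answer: 105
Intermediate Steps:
z(X) = 1 (z(X) = 1² = 1)
(7*15)*z(-6) = (7*15)*1 = 105*1 = 105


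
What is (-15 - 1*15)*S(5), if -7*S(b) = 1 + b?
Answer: 180/7 ≈ 25.714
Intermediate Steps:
S(b) = -⅐ - b/7 (S(b) = -(1 + b)/7 = -⅐ - b/7)
(-15 - 1*15)*S(5) = (-15 - 1*15)*(-⅐ - ⅐*5) = (-15 - 15)*(-⅐ - 5/7) = -30*(-6/7) = 180/7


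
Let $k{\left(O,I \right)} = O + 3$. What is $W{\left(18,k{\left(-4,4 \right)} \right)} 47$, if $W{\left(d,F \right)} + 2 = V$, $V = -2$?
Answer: $-188$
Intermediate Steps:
$k{\left(O,I \right)} = 3 + O$
$W{\left(d,F \right)} = -4$ ($W{\left(d,F \right)} = -2 - 2 = -4$)
$W{\left(18,k{\left(-4,4 \right)} \right)} 47 = \left(-4\right) 47 = -188$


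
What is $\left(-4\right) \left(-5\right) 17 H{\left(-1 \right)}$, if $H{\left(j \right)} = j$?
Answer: $-340$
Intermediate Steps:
$\left(-4\right) \left(-5\right) 17 H{\left(-1 \right)} = \left(-4\right) \left(-5\right) 17 \left(-1\right) = 20 \cdot 17 \left(-1\right) = 340 \left(-1\right) = -340$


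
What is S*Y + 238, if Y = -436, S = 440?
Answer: -191602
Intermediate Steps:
S*Y + 238 = 440*(-436) + 238 = -191840 + 238 = -191602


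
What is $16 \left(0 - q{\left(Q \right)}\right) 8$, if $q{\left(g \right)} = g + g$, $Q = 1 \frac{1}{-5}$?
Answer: $\frac{256}{5} \approx 51.2$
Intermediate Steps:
$Q = - \frac{1}{5}$ ($Q = 1 \left(- \frac{1}{5}\right) = - \frac{1}{5} \approx -0.2$)
$q{\left(g \right)} = 2 g$
$16 \left(0 - q{\left(Q \right)}\right) 8 = 16 \left(0 - 2 \left(- \frac{1}{5}\right)\right) 8 = 16 \left(0 - - \frac{2}{5}\right) 8 = 16 \left(0 + \frac{2}{5}\right) 8 = 16 \cdot \frac{2}{5} \cdot 8 = \frac{32}{5} \cdot 8 = \frac{256}{5}$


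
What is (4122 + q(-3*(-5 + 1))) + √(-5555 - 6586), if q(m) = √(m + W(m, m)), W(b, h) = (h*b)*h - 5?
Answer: 4122 + √1735 + 3*I*√1349 ≈ 4163.7 + 110.19*I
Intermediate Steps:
W(b, h) = -5 + b*h² (W(b, h) = (b*h)*h - 5 = b*h² - 5 = -5 + b*h²)
q(m) = √(-5 + m + m³) (q(m) = √(m + (-5 + m*m²)) = √(m + (-5 + m³)) = √(-5 + m + m³))
(4122 + q(-3*(-5 + 1))) + √(-5555 - 6586) = (4122 + √(-5 - 3*(-5 + 1) + (-3*(-5 + 1))³)) + √(-5555 - 6586) = (4122 + √(-5 - 3*(-4) + (-3*(-4))³)) + √(-12141) = (4122 + √(-5 + 12 + 12³)) + 3*I*√1349 = (4122 + √(-5 + 12 + 1728)) + 3*I*√1349 = (4122 + √1735) + 3*I*√1349 = 4122 + √1735 + 3*I*√1349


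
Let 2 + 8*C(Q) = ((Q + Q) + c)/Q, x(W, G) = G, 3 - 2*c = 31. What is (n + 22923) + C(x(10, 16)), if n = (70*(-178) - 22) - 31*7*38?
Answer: 140473/64 ≈ 2194.9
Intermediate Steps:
c = -14 (c = 3/2 - ½*31 = 3/2 - 31/2 = -14)
n = -20728 (n = (-12460 - 22) - 217*38 = -12482 - 1*8246 = -12482 - 8246 = -20728)
C(Q) = -¼ + (-14 + 2*Q)/(8*Q) (C(Q) = -¼ + (((Q + Q) - 14)/Q)/8 = -¼ + ((2*Q - 14)/Q)/8 = -¼ + ((-14 + 2*Q)/Q)/8 = -¼ + (-14 + 2*Q)/(8*Q))
(n + 22923) + C(x(10, 16)) = (-20728 + 22923) - 7/4/16 = 2195 - 7/4*1/16 = 2195 - 7/64 = 140473/64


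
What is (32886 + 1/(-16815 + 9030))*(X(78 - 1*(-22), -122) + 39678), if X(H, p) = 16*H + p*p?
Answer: 14378455340458/7785 ≈ 1.8469e+9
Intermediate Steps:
X(H, p) = p**2 + 16*H (X(H, p) = 16*H + p**2 = p**2 + 16*H)
(32886 + 1/(-16815 + 9030))*(X(78 - 1*(-22), -122) + 39678) = (32886 + 1/(-16815 + 9030))*(((-122)**2 + 16*(78 - 1*(-22))) + 39678) = (32886 + 1/(-7785))*((14884 + 16*(78 + 22)) + 39678) = (32886 - 1/7785)*((14884 + 16*100) + 39678) = 256017509*((14884 + 1600) + 39678)/7785 = 256017509*(16484 + 39678)/7785 = (256017509/7785)*56162 = 14378455340458/7785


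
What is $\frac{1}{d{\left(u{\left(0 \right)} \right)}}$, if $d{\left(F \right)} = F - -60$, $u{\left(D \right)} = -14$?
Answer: $\frac{1}{46} \approx 0.021739$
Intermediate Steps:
$d{\left(F \right)} = 60 + F$ ($d{\left(F \right)} = F + 60 = 60 + F$)
$\frac{1}{d{\left(u{\left(0 \right)} \right)}} = \frac{1}{60 - 14} = \frac{1}{46}$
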